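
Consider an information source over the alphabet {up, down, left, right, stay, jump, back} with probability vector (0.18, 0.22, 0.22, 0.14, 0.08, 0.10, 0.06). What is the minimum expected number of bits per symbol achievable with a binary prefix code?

Repeatedly combine the two least-probable nodes; the expected code length is the sum of the merged weights.
merge 3/50 + 2/25 → 7/50
merge 1/10 + 7/50 → 6/25
merge 7/50 + 9/50 → 8/25
merge 11/50 + 11/50 → 11/25
merge 6/25 + 8/25 → 14/25
merge 11/25 + 14/25 → 1
L = 7/50 + 6/25 + 8/25 + 11/25 + 14/25 + 1 = 27/10 = 2.7 bits/symbol.

2.7 bits/symbol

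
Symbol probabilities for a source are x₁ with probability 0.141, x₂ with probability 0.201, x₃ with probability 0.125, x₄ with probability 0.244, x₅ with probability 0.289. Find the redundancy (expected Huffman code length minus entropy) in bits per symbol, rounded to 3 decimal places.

0.013 bits

Entropy H = −Σ p log₂ p ≈ 2.2529 bits.
Huffman merges: 1/8+141/1000→133/500; 201/1000+61/250→89/200; 133/500+289/1000→111/200; 89/200+111/200→1. L = 1133/500 ≈ 2.2660.
L − H = 2.2660 − 2.2529 = 0.013 bits.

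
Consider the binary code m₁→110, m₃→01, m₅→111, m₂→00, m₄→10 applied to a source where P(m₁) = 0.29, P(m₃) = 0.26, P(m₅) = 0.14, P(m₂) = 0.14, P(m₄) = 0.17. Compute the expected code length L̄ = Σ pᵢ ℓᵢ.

L̄ = Σ pᵢ·ℓᵢ = 0.29·3 + 0.26·2 + 0.14·3 + 0.14·2 + 0.17·2 = 2.43 bits/symbol.

2.43 bits/symbol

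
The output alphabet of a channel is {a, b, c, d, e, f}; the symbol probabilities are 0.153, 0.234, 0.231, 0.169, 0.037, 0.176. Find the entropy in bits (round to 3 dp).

2.444 bits

H = −Σ pᵢ log₂ pᵢ.
−0.153·log₂(0.153) = 0.4144
−0.234·log₂(0.234) = 0.4903
−0.231·log₂(0.231) = 0.4883
−0.169·log₂(0.169) = 0.4335
−0.037·log₂(0.037) = 0.1760
−0.176·log₂(0.176) = 0.4411
Sum ≈ 2.4436 → 2.444 bits.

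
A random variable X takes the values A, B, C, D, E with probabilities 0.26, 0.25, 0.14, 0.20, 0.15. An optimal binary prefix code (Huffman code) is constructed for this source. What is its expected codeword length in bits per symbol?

2.29 bits/symbol

Repeatedly combine the two least-probable nodes; the expected code length is the sum of the merged weights.
merge 7/50 + 3/20 → 29/100
merge 1/5 + 1/4 → 9/20
merge 13/50 + 29/100 → 11/20
merge 9/20 + 11/20 → 1
L = 29/100 + 9/20 + 11/20 + 1 = 229/100 = 2.29 bits/symbol.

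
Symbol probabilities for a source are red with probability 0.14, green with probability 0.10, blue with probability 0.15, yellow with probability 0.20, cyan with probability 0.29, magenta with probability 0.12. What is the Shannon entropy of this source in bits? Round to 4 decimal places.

2.4892 bits

H = −Σ pᵢ log₂ pᵢ.
−0.14·log₂(0.14) = 0.3971
−0.10·log₂(0.10) = 0.3322
−0.15·log₂(0.15) = 0.4105
−0.20·log₂(0.20) = 0.4644
−0.29·log₂(0.29) = 0.5179
−0.12·log₂(0.12) = 0.3671
Sum ≈ 2.4892 → 2.4892 bits.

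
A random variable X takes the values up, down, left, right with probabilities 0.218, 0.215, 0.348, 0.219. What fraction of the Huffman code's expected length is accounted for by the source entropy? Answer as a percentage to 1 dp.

Entropy H = −Σ p log₂ p ≈ 1.9656 bits.
Huffman merges: 43/200+109/500→433/1000; 219/1000+87/250→567/1000; 433/1000+567/1000→1. L = 2 ≈ 2.0000.
Efficiency = H/L = 1.9656/2.0000 = 98.3%.

98.3%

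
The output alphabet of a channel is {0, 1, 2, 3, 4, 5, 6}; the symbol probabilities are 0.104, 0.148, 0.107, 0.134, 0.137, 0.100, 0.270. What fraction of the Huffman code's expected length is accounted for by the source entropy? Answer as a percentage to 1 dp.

Entropy H = −Σ p log₂ p ≈ 2.7162 bits.
Huffman merges: 1/10+13/125→51/250; 107/1000+67/500→241/1000; 137/1000+37/250→57/200; 51/250+241/1000→89/200; 27/100+57/200→111/200; 89/200+111/200→1. L = 273/100 ≈ 2.7300.
Efficiency = H/L = 2.7162/2.7300 = 99.5%.

99.5%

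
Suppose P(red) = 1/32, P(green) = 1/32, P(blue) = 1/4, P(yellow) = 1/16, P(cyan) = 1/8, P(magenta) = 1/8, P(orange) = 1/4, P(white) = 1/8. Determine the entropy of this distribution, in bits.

2.6875 bits

Each probability is a power of 1/2, so log₂(1/p) is an integer.
H = Σ p·log₂(1/p) = 1/32·5 + 1/32·5 + 1/4·2 + 1/16·4 + 1/8·3 + 1/8·3 + 1/4·2 + 1/8·3 = 2.6875 bits.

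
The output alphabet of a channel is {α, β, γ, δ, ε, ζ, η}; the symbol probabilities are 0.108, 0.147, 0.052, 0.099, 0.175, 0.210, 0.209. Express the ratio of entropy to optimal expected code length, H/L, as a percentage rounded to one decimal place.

98.5%

Entropy H = −Σ p log₂ p ≈ 2.6904 bits.
Huffman merges: 13/250+99/1000→151/1000; 27/250+147/1000→51/200; 151/1000+7/40→163/500; 209/1000+21/100→419/1000; 51/200+163/500→581/1000; 419/1000+581/1000→1. L = 683/250 ≈ 2.7320.
Efficiency = H/L = 2.6904/2.7320 = 98.5%.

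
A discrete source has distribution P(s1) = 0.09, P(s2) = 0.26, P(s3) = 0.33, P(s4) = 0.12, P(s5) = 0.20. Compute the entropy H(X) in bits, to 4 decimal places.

2.1772 bits

H = −Σ pᵢ log₂ pᵢ.
−0.09·log₂(0.09) = 0.3127
−0.26·log₂(0.26) = 0.5053
−0.33·log₂(0.33) = 0.5278
−0.12·log₂(0.12) = 0.3671
−0.20·log₂(0.20) = 0.4644
Sum ≈ 2.1772 → 2.1772 bits.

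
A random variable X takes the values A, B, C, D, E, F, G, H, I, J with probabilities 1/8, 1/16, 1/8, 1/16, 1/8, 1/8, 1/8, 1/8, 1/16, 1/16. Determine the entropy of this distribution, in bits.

Each probability is a power of 1/2, so log₂(1/p) is an integer.
H = Σ p·log₂(1/p) = 1/8·3 + 1/16·4 + 1/8·3 + 1/16·4 + 1/8·3 + 1/8·3 + 1/8·3 + 1/8·3 + 1/16·4 + 1/16·4 = 3.25 bits.

3.25 bits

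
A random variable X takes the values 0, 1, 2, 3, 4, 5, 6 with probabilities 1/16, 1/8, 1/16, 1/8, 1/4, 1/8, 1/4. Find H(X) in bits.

Each probability is a power of 1/2, so log₂(1/p) is an integer.
H = Σ p·log₂(1/p) = 1/16·4 + 1/8·3 + 1/16·4 + 1/8·3 + 1/4·2 + 1/8·3 + 1/4·2 = 2.625 bits.

2.625 bits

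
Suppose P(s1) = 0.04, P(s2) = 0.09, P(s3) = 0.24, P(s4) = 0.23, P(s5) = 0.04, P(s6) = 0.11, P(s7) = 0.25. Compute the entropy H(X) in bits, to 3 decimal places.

2.516 bits

H = −Σ pᵢ log₂ pᵢ.
−0.04·log₂(0.04) = 0.1858
−0.09·log₂(0.09) = 0.3127
−0.24·log₂(0.24) = 0.4941
−0.23·log₂(0.23) = 0.4877
−0.04·log₂(0.04) = 0.1858
−0.11·log₂(0.11) = 0.3503
−0.25·log₂(0.25) = 0.5000
Sum ≈ 2.5163 → 2.516 bits.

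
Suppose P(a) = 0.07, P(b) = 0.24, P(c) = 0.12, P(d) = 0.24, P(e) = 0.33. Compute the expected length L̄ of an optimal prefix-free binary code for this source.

Repeatedly combine the two least-probable nodes; the expected code length is the sum of the merged weights.
merge 7/100 + 3/25 → 19/100
merge 19/100 + 6/25 → 43/100
merge 6/25 + 33/100 → 57/100
merge 43/100 + 57/100 → 1
L = 19/100 + 43/100 + 57/100 + 1 = 219/100 = 2.19 bits/symbol.

2.19 bits/symbol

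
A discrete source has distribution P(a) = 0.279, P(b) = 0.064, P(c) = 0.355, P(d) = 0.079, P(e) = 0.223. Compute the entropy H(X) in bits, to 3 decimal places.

H = −Σ pᵢ log₂ pᵢ.
−0.279·log₂(0.279) = 0.5138
−0.064·log₂(0.064) = 0.2538
−0.355·log₂(0.355) = 0.5304
−0.079·log₂(0.079) = 0.2893
−0.223·log₂(0.223) = 0.4828
Sum ≈ 2.0701 → 2.070 bits.

2.070 bits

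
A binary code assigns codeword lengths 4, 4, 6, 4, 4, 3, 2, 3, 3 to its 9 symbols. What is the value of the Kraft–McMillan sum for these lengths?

0.890625

With common denominator 2^6 = 64: Σ 2^(−ℓᵢ) = 4/64 + 4/64 + 1/64 + 4/64 + 4/64 + 8/64 + 16/64 + 8/64 + 8/64 = 57/64 = 0.890625.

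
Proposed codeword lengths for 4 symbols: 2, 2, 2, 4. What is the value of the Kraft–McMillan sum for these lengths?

0.8125

With common denominator 2^4 = 16: Σ 2^(−ℓᵢ) = 4/16 + 4/16 + 4/16 + 1/16 = 13/16 = 0.8125.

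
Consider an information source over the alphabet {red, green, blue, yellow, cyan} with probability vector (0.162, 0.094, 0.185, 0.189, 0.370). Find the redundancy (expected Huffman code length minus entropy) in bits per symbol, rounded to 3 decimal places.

0.075 bits

Entropy H = −Σ p log₂ p ≈ 2.1814 bits.
Huffman merges: 47/500+81/500→32/125; 37/200+189/1000→187/500; 32/125+37/100→313/500; 187/500+313/500→1. L = 282/125 ≈ 2.2560.
L − H = 2.2560 − 2.1814 = 0.075 bits.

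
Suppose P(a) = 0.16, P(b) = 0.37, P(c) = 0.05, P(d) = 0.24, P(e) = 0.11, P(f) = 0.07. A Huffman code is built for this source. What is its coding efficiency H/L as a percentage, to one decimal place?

97.1%

Entropy H = −Σ p log₂ p ≈ 2.2828 bits.
Huffman merges: 1/20+7/100→3/25; 11/100+3/25→23/100; 4/25+23/100→39/100; 6/25+37/100→61/100; 39/100+61/100→1. L = 47/20 ≈ 2.3500.
Efficiency = H/L = 2.2828/2.3500 = 97.1%.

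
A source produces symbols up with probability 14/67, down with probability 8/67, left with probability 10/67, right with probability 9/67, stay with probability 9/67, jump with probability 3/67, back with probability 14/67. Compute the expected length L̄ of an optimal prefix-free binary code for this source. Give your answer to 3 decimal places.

2.746 bits/symbol

Repeatedly combine the two least-probable nodes; the expected code length is the sum of the merged weights.
merge 3/67 + 8/67 → 11/67
merge 9/67 + 9/67 → 18/67
merge 10/67 + 11/67 → 21/67
merge 14/67 + 14/67 → 28/67
merge 18/67 + 21/67 → 39/67
merge 28/67 + 39/67 → 1
L = 11/67 + 18/67 + 21/67 + 28/67 + 39/67 + 1 = 184/67 ≈ 2.746 bits/symbol.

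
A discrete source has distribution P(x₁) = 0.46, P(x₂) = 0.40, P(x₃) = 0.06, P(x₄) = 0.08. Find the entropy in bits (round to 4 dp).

H = −Σ pᵢ log₂ pᵢ.
−0.46·log₂(0.46) = 0.5153
−0.40·log₂(0.40) = 0.5288
−0.06·log₂(0.06) = 0.2435
−0.08·log₂(0.08) = 0.2915
Sum ≈ 1.5791 → 1.5791 bits.

1.5791 bits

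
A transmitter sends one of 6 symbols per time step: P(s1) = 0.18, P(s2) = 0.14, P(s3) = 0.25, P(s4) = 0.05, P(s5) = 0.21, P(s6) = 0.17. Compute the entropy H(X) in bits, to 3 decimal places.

2.466 bits

H = −Σ pᵢ log₂ pᵢ.
−0.18·log₂(0.18) = 0.4453
−0.14·log₂(0.14) = 0.3971
−0.25·log₂(0.25) = 0.5000
−0.05·log₂(0.05) = 0.2161
−0.21·log₂(0.21) = 0.4728
−0.17·log₂(0.17) = 0.4346
Sum ≈ 2.4659 → 2.466 bits.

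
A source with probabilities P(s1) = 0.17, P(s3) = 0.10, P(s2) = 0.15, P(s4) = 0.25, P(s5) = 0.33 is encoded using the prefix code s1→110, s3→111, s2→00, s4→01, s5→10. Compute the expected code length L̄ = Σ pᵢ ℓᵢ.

L̄ = Σ pᵢ·ℓᵢ = 0.17·3 + 0.10·3 + 0.15·2 + 0.25·2 + 0.33·2 = 2.27 bits/symbol.

2.27 bits/symbol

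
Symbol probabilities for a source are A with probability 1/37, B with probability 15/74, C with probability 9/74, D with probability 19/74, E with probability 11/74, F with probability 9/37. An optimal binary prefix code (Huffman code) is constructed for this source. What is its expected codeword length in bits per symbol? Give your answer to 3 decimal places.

Repeatedly combine the two least-probable nodes; the expected code length is the sum of the merged weights.
merge 1/37 + 9/74 → 11/74
merge 11/74 + 11/74 → 11/37
merge 15/74 + 9/37 → 33/74
merge 19/74 + 11/37 → 41/74
merge 33/74 + 41/74 → 1
L = 11/74 + 11/37 + 33/74 + 41/74 + 1 = 181/74 ≈ 2.446 bits/symbol.

2.446 bits/symbol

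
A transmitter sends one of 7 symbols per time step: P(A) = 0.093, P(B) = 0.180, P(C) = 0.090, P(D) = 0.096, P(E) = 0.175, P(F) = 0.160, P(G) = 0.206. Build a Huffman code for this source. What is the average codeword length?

2.794 bits/symbol

Repeatedly combine the two least-probable nodes; the expected code length is the sum of the merged weights.
merge 9/100 + 93/1000 → 183/1000
merge 12/125 + 4/25 → 32/125
merge 7/40 + 9/50 → 71/200
merge 183/1000 + 103/500 → 389/1000
merge 32/125 + 71/200 → 611/1000
merge 389/1000 + 611/1000 → 1
L = 183/1000 + 32/125 + 71/200 + 389/1000 + 611/1000 + 1 = 1397/500 = 2.794 bits/symbol.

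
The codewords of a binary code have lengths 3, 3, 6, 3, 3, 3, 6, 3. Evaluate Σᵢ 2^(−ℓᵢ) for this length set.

With common denominator 2^6 = 64: Σ 2^(−ℓᵢ) = 8/64 + 8/64 + 1/64 + 8/64 + 8/64 + 8/64 + 1/64 + 8/64 = 50/64 = 0.78125.

0.78125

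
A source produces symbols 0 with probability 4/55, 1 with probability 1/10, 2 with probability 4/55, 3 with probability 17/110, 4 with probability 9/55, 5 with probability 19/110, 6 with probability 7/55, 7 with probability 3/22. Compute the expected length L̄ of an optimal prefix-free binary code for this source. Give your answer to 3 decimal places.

2.973 bits/symbol

Repeatedly combine the two least-probable nodes; the expected code length is the sum of the merged weights.
merge 4/55 + 4/55 → 8/55
merge 1/10 + 7/55 → 5/22
merge 3/22 + 8/55 → 31/110
merge 17/110 + 9/55 → 7/22
merge 19/110 + 5/22 → 2/5
merge 31/110 + 7/22 → 3/5
merge 2/5 + 3/5 → 1
L = 8/55 + 5/22 + 31/110 + 7/22 + 2/5 + 3/5 + 1 = 327/110 ≈ 2.973 bits/symbol.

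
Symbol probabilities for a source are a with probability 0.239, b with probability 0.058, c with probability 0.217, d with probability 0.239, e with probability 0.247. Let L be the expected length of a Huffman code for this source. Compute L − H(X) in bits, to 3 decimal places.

Entropy H = −Σ p log₂ p ≈ 2.2019 bits.
Huffman merges: 29/500+217/1000→11/40; 239/1000+239/1000→239/500; 247/1000+11/40→261/500; 239/500+261/500→1. L = 91/40 ≈ 2.2750.
L − H = 2.2750 − 2.2019 = 0.073 bits.

0.073 bits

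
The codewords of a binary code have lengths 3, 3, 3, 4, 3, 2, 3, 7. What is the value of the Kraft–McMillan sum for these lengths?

With common denominator 2^7 = 128: Σ 2^(−ℓᵢ) = 16/128 + 16/128 + 16/128 + 8/128 + 16/128 + 32/128 + 16/128 + 1/128 = 121/128 = 0.9453125.

0.9453125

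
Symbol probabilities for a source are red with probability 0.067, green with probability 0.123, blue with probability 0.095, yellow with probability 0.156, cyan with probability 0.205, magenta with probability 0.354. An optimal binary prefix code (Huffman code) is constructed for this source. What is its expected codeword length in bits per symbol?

2.441 bits/symbol

Repeatedly combine the two least-probable nodes; the expected code length is the sum of the merged weights.
merge 67/1000 + 19/200 → 81/500
merge 123/1000 + 39/250 → 279/1000
merge 81/500 + 41/200 → 367/1000
merge 279/1000 + 177/500 → 633/1000
merge 367/1000 + 633/1000 → 1
L = 81/500 + 279/1000 + 367/1000 + 633/1000 + 1 = 2441/1000 = 2.441 bits/symbol.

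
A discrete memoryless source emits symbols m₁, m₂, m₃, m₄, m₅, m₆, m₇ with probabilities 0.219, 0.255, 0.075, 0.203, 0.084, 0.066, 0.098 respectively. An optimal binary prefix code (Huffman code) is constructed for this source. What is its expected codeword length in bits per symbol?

2.646 bits/symbol

Repeatedly combine the two least-probable nodes; the expected code length is the sum of the merged weights.
merge 33/500 + 3/40 → 141/1000
merge 21/250 + 49/500 → 91/500
merge 141/1000 + 91/500 → 323/1000
merge 203/1000 + 219/1000 → 211/500
merge 51/200 + 323/1000 → 289/500
merge 211/500 + 289/500 → 1
L = 141/1000 + 91/500 + 323/1000 + 211/500 + 289/500 + 1 = 1323/500 = 2.646 bits/symbol.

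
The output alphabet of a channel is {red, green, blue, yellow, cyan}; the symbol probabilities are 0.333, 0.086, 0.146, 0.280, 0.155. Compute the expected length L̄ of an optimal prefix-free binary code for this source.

Repeatedly combine the two least-probable nodes; the expected code length is the sum of the merged weights.
merge 43/500 + 73/500 → 29/125
merge 31/200 + 29/125 → 387/1000
merge 7/25 + 333/1000 → 613/1000
merge 387/1000 + 613/1000 → 1
L = 29/125 + 387/1000 + 613/1000 + 1 = 279/125 = 2.232 bits/symbol.

2.232 bits/symbol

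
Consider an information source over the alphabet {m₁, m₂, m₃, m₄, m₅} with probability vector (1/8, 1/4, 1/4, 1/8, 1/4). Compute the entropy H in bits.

2.25 bits

Each probability is a power of 1/2, so log₂(1/p) is an integer.
H = Σ p·log₂(1/p) = 1/8·3 + 1/4·2 + 1/4·2 + 1/8·3 + 1/4·2 = 2.25 bits.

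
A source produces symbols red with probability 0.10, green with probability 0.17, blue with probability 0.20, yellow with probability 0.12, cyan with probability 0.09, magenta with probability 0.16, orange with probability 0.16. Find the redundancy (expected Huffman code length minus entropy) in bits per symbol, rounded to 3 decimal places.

0.043 bits

Entropy H = −Σ p log₂ p ≈ 2.7569 bits.
Huffman merges: 9/100+1/10→19/100; 3/25+4/25→7/25; 4/25+17/100→33/100; 19/100+1/5→39/100; 7/25+33/100→61/100; 39/100+61/100→1. L = 14/5 ≈ 2.8000.
L − H = 2.8000 − 2.7569 = 0.043 bits.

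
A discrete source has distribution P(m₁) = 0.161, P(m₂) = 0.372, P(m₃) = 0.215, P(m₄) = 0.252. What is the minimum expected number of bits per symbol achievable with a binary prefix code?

Repeatedly combine the two least-probable nodes; the expected code length is the sum of the merged weights.
merge 161/1000 + 43/200 → 47/125
merge 63/250 + 93/250 → 78/125
merge 47/125 + 78/125 → 1
L = 47/125 + 78/125 + 1 = 2 bits/symbol.

2 bits/symbol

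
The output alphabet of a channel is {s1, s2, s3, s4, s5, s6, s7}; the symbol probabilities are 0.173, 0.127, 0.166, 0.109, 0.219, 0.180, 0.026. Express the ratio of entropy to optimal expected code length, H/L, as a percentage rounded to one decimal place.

Entropy H = −Σ p log₂ p ≈ 2.6566 bits.
Huffman merges: 13/500+109/1000→27/200; 127/1000+27/200→131/500; 83/500+173/1000→339/1000; 9/50+219/1000→399/1000; 131/500+339/1000→601/1000; 399/1000+601/1000→1. L = 342/125 ≈ 2.7360.
Efficiency = H/L = 2.6566/2.7360 = 97.1%.

97.1%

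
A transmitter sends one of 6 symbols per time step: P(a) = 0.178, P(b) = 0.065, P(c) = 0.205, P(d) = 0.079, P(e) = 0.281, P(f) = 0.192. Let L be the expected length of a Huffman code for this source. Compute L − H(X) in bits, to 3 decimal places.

0.037 bits

Entropy H = −Σ p log₂ p ≈ 2.4293 bits.
Huffman merges: 13/200+79/1000→18/125; 18/125+89/500→161/500; 24/125+41/200→397/1000; 281/1000+161/500→603/1000; 397/1000+603/1000→1. L = 1233/500 ≈ 2.4660.
L − H = 2.4660 − 2.4293 = 0.037 bits.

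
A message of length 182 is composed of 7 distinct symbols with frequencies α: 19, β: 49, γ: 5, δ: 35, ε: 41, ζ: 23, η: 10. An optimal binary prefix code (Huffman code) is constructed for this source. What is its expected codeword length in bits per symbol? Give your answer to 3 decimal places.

2.582 bits/symbol

Probabilities are the counts divided by 182.
Repeatedly combine the two least-probable nodes; the expected code length is the sum of the merged weights.
merge 5/182 + 5/91 → 15/182
merge 15/182 + 19/182 → 17/91
merge 23/182 + 17/91 → 57/182
merge 5/26 + 41/182 → 38/91
merge 7/26 + 57/182 → 53/91
merge 38/91 + 53/91 → 1
L = 15/182 + 17/91 + 57/182 + 38/91 + 53/91 + 1 = 235/91 ≈ 2.582 bits/symbol.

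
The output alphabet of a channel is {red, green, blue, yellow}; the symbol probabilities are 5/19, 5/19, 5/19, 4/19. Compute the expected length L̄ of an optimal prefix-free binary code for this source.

2 bits/symbol

Repeatedly combine the two least-probable nodes; the expected code length is the sum of the merged weights.
merge 4/19 + 5/19 → 9/19
merge 5/19 + 5/19 → 10/19
merge 9/19 + 10/19 → 1
L = 9/19 + 10/19 + 1 = 2 bits/symbol.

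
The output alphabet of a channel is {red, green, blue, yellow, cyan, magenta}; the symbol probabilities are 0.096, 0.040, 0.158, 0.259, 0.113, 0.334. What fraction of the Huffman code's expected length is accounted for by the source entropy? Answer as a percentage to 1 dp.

97.3%

Entropy H = −Σ p log₂ p ≈ 2.3196 bits.
Huffman merges: 1/25+12/125→17/125; 113/1000+17/125→249/1000; 79/500+249/1000→407/1000; 259/1000+167/500→593/1000; 407/1000+593/1000→1. L = 477/200 ≈ 2.3850.
Efficiency = H/L = 2.3196/2.3850 = 97.3%.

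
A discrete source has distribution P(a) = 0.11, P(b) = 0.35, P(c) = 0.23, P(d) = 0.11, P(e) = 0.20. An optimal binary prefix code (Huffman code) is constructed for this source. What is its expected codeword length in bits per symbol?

Repeatedly combine the two least-probable nodes; the expected code length is the sum of the merged weights.
merge 11/100 + 11/100 → 11/50
merge 1/5 + 11/50 → 21/50
merge 23/100 + 7/20 → 29/50
merge 21/50 + 29/50 → 1
L = 11/50 + 21/50 + 29/50 + 1 = 111/50 = 2.22 bits/symbol.

2.22 bits/symbol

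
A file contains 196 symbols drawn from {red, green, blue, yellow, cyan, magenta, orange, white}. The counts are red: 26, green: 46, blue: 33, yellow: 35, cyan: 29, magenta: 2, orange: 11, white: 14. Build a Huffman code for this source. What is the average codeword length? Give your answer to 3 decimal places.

Probabilities are the counts divided by 196.
Repeatedly combine the two least-probable nodes; the expected code length is the sum of the merged weights.
merge 1/98 + 11/196 → 13/196
merge 13/196 + 1/14 → 27/196
merge 13/98 + 27/196 → 53/196
merge 29/196 + 33/196 → 31/98
merge 5/28 + 23/98 → 81/196
merge 53/196 + 31/98 → 115/196
merge 81/196 + 115/196 → 1
L = 13/196 + 27/196 + 53/196 + 31/98 + 81/196 + 115/196 + 1 = 547/196 ≈ 2.791 bits/symbol.

2.791 bits/symbol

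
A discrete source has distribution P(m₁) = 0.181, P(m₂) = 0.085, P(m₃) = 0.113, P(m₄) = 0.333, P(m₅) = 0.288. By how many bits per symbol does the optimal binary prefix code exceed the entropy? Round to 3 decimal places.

0.048 bits

Entropy H = −Σ p log₂ p ≈ 2.1496 bits.
Huffman merges: 17/200+113/1000→99/500; 181/1000+99/500→379/1000; 36/125+333/1000→621/1000; 379/1000+621/1000→1. L = 1099/500 ≈ 2.1980.
L − H = 2.1980 − 2.1496 = 0.048 bits.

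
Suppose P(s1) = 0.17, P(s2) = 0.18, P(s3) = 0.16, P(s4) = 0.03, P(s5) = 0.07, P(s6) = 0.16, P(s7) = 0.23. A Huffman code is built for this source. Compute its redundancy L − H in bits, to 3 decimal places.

0.056 bits

Entropy H = −Σ p log₂ p ≈ 2.6339 bits.
Huffman merges: 3/100+7/100→1/10; 1/10+4/25→13/50; 4/25+17/100→33/100; 9/50+23/100→41/100; 13/50+33/100→59/100; 41/100+59/100→1. L = 269/100 ≈ 2.6900.
L − H = 2.6900 − 2.6339 = 0.056 bits.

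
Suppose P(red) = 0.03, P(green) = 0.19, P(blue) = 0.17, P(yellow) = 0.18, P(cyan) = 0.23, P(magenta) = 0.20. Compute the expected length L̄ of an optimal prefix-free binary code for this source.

2.57 bits/symbol

Repeatedly combine the two least-probable nodes; the expected code length is the sum of the merged weights.
merge 3/100 + 17/100 → 1/5
merge 9/50 + 19/100 → 37/100
merge 1/5 + 1/5 → 2/5
merge 23/100 + 37/100 → 3/5
merge 2/5 + 3/5 → 1
L = 1/5 + 37/100 + 2/5 + 3/5 + 1 = 257/100 = 2.57 bits/symbol.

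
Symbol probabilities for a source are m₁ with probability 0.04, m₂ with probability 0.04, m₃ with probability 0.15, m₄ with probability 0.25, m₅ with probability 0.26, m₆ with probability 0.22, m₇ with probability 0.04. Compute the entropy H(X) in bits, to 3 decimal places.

2.454 bits

H = −Σ pᵢ log₂ pᵢ.
−0.04·log₂(0.04) = 0.1858
−0.04·log₂(0.04) = 0.1858
−0.15·log₂(0.15) = 0.4105
−0.25·log₂(0.25) = 0.5000
−0.26·log₂(0.26) = 0.5053
−0.22·log₂(0.22) = 0.4806
−0.04·log₂(0.04) = 0.1858
Sum ≈ 2.4537 → 2.454 bits.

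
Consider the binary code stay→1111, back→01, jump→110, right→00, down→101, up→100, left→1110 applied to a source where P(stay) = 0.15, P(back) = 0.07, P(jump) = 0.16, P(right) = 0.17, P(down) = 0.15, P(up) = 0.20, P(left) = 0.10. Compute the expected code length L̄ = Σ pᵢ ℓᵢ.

L̄ = Σ pᵢ·ℓᵢ = 0.15·4 + 0.07·2 + 0.16·3 + 0.17·2 + 0.15·3 + 0.20·3 + 0.10·4 = 3.01 bits/symbol.

3.01 bits/symbol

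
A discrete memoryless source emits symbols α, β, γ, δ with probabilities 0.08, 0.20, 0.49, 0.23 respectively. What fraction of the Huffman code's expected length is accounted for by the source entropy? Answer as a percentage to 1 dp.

Entropy H = −Σ p log₂ p ≈ 1.7478 bits.
Huffman merges: 2/25+1/5→7/25; 23/100+7/25→51/100; 49/100+51/100→1. L = 179/100 ≈ 1.7900.
Efficiency = H/L = 1.7478/1.7900 = 97.6%.

97.6%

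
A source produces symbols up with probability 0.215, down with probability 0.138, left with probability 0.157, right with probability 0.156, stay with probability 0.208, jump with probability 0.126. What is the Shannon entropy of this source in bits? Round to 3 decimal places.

H = −Σ pᵢ log₂ pᵢ.
−0.215·log₂(0.215) = 0.4768
−0.138·log₂(0.138) = 0.3943
−0.157·log₂(0.157) = 0.4194
−0.156·log₂(0.156) = 0.4181
−0.208·log₂(0.208) = 0.4712
−0.126·log₂(0.126) = 0.3766
Sum ≈ 2.5563 → 2.556 bits.

2.556 bits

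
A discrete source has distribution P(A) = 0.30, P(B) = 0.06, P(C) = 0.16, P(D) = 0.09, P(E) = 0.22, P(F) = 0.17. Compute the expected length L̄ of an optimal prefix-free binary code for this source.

Repeatedly combine the two least-probable nodes; the expected code length is the sum of the merged weights.
merge 3/50 + 9/100 → 3/20
merge 3/20 + 4/25 → 31/100
merge 17/100 + 11/50 → 39/100
merge 3/10 + 31/100 → 61/100
merge 39/100 + 61/100 → 1
L = 3/20 + 31/100 + 39/100 + 61/100 + 1 = 123/50 = 2.46 bits/symbol.

2.46 bits/symbol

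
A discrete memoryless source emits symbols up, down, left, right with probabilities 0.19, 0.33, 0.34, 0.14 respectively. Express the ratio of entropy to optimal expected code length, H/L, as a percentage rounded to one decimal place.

Entropy H = −Σ p log₂ p ≈ 1.9093 bits.
Huffman merges: 7/50+19/100→33/100; 33/100+33/100→33/50; 17/50+33/50→1. L = 199/100 ≈ 1.9900.
Efficiency = H/L = 1.9093/1.9900 = 95.9%.

95.9%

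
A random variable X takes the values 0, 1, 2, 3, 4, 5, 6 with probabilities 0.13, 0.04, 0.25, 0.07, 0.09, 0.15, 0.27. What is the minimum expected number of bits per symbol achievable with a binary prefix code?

Repeatedly combine the two least-probable nodes; the expected code length is the sum of the merged weights.
merge 1/25 + 7/100 → 11/100
merge 9/100 + 11/100 → 1/5
merge 13/100 + 3/20 → 7/25
merge 1/5 + 1/4 → 9/20
merge 27/100 + 7/25 → 11/20
merge 9/20 + 11/20 → 1
L = 11/100 + 1/5 + 7/25 + 9/20 + 11/20 + 1 = 259/100 = 2.59 bits/symbol.

2.59 bits/symbol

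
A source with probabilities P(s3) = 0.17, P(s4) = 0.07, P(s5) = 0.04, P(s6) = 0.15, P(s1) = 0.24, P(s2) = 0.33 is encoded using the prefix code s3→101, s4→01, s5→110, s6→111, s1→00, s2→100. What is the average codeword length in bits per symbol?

2.69 bits/symbol

L̄ = Σ pᵢ·ℓᵢ = 0.17·3 + 0.07·2 + 0.04·3 + 0.15·3 + 0.24·2 + 0.33·3 = 2.69 bits/symbol.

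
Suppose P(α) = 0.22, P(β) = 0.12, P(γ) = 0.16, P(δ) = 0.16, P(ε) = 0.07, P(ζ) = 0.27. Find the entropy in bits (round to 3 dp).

H = −Σ pᵢ log₂ pᵢ.
−0.22·log₂(0.22) = 0.4806
−0.12·log₂(0.12) = 0.3671
−0.16·log₂(0.16) = 0.4230
−0.16·log₂(0.16) = 0.4230
−0.07·log₂(0.07) = 0.2686
−0.27·log₂(0.27) = 0.5100
Sum ≈ 2.4723 → 2.472 bits.

2.472 bits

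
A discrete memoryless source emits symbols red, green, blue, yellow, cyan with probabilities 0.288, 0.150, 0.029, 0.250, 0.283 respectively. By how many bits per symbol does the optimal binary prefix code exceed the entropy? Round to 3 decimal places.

0.088 bits

Entropy H = −Σ p log₂ p ≈ 2.0913 bits.
Huffman merges: 29/1000+3/20→179/1000; 179/1000+1/4→429/1000; 283/1000+36/125→571/1000; 429/1000+571/1000→1. L = 2179/1000 ≈ 2.1790.
L − H = 2.1790 − 2.0913 = 0.088 bits.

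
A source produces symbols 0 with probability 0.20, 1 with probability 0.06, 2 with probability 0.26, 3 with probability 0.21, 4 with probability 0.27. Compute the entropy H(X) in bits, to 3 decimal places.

H = −Σ pᵢ log₂ pᵢ.
−0.20·log₂(0.20) = 0.4644
−0.06·log₂(0.06) = 0.2435
−0.26·log₂(0.26) = 0.5053
−0.21·log₂(0.21) = 0.4728
−0.27·log₂(0.27) = 0.5100
Sum ≈ 2.1961 → 2.196 bits.

2.196 bits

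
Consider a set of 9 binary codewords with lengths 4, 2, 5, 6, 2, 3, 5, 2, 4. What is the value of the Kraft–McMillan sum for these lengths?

With common denominator 2^6 = 64: Σ 2^(−ℓᵢ) = 4/64 + 16/64 + 2/64 + 1/64 + 16/64 + 8/64 + 2/64 + 16/64 + 4/64 = 69/64 = 1.078125.

1.078125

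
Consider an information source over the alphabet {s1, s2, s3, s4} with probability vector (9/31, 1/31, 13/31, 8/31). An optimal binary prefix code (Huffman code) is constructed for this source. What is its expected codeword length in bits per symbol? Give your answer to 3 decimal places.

1.871 bits/symbol

Repeatedly combine the two least-probable nodes; the expected code length is the sum of the merged weights.
merge 1/31 + 8/31 → 9/31
merge 9/31 + 9/31 → 18/31
merge 13/31 + 18/31 → 1
L = 9/31 + 18/31 + 1 = 58/31 ≈ 1.871 bits/symbol.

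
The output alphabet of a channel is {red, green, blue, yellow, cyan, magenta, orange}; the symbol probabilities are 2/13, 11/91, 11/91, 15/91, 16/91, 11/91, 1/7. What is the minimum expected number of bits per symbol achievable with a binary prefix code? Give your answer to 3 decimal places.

2.824 bits/symbol

Repeatedly combine the two least-probable nodes; the expected code length is the sum of the merged weights.
merge 11/91 + 11/91 → 22/91
merge 11/91 + 1/7 → 24/91
merge 2/13 + 15/91 → 29/91
merge 16/91 + 22/91 → 38/91
merge 24/91 + 29/91 → 53/91
merge 38/91 + 53/91 → 1
L = 22/91 + 24/91 + 29/91 + 38/91 + 53/91 + 1 = 257/91 ≈ 2.824 bits/symbol.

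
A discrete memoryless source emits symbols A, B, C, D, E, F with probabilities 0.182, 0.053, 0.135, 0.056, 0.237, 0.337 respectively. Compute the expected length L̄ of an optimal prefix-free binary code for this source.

Repeatedly combine the two least-probable nodes; the expected code length is the sum of the merged weights.
merge 53/1000 + 7/125 → 109/1000
merge 109/1000 + 27/200 → 61/250
merge 91/500 + 237/1000 → 419/1000
merge 61/250 + 337/1000 → 581/1000
merge 419/1000 + 581/1000 → 1
L = 109/1000 + 61/250 + 419/1000 + 581/1000 + 1 = 2353/1000 = 2.353 bits/symbol.

2.353 bits/symbol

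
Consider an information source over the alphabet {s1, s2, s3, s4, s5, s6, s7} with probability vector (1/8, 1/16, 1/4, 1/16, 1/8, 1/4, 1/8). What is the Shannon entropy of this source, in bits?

2.625 bits

Each probability is a power of 1/2, so log₂(1/p) is an integer.
H = Σ p·log₂(1/p) = 1/8·3 + 1/16·4 + 1/4·2 + 1/16·4 + 1/8·3 + 1/4·2 + 1/8·3 = 2.625 bits.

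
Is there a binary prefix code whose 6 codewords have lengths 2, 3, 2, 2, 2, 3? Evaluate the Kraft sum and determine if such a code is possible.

1.25; no

With common denominator 2^3 = 8: Σ 2^(−ℓᵢ) = 2/8 + 1/8 + 2/8 + 2/8 + 2/8 + 1/8 = 10/8 = 1.25.
Kraft's inequality requires Σ ≤ 1; here Σ = 1.25 > 1, so no such prefix code exists.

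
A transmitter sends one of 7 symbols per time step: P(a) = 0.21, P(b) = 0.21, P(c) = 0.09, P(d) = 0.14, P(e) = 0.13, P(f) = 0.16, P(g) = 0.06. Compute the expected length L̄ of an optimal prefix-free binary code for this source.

Repeatedly combine the two least-probable nodes; the expected code length is the sum of the merged weights.
merge 3/50 + 9/100 → 3/20
merge 13/100 + 7/50 → 27/100
merge 3/20 + 4/25 → 31/100
merge 21/100 + 21/100 → 21/50
merge 27/100 + 31/100 → 29/50
merge 21/50 + 29/50 → 1
L = 3/20 + 27/100 + 31/100 + 21/50 + 29/50 + 1 = 273/100 = 2.73 bits/symbol.

2.73 bits/symbol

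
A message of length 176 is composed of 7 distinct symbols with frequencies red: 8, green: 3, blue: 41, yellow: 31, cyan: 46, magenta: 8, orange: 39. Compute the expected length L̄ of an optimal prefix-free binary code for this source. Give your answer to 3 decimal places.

Probabilities are the counts divided by 176.
Repeatedly combine the two least-probable nodes; the expected code length is the sum of the merged weights.
merge 3/176 + 1/22 → 1/16
merge 1/22 + 1/16 → 19/176
merge 19/176 + 31/176 → 25/88
merge 39/176 + 41/176 → 5/11
merge 23/88 + 25/88 → 6/11
merge 5/11 + 6/11 → 1
L = 1/16 + 19/176 + 25/88 + 5/11 + 6/11 + 1 = 27/11 ≈ 2.455 bits/symbol.

2.455 bits/symbol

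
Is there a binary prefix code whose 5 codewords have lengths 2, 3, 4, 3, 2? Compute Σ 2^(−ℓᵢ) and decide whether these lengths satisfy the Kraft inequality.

With common denominator 2^4 = 16: Σ 2^(−ℓᵢ) = 4/16 + 2/16 + 1/16 + 2/16 + 4/16 = 13/16 = 0.8125.
Kraft's inequality requires Σ ≤ 1; here Σ = 0.8125 ≤ 1, so such a prefix code exists.

0.8125; yes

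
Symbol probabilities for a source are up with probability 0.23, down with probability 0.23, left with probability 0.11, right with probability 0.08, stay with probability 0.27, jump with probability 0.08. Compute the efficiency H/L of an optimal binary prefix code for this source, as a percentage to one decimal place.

99.5%

Entropy H = −Σ p log₂ p ≈ 2.4187 bits.
Huffman merges: 2/25+2/25→4/25; 11/100+4/25→27/100; 23/100+23/100→23/50; 27/100+27/100→27/50; 23/50+27/50→1. L = 243/100 ≈ 2.4300.
Efficiency = H/L = 2.4187/2.4300 = 99.5%.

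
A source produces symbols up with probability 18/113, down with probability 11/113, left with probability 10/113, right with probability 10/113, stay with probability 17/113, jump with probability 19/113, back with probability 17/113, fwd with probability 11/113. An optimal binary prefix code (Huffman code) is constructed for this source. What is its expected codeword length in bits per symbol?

3 bits/symbol

Repeatedly combine the two least-probable nodes; the expected code length is the sum of the merged weights.
merge 10/113 + 10/113 → 20/113
merge 11/113 + 11/113 → 22/113
merge 17/113 + 17/113 → 34/113
merge 18/113 + 19/113 → 37/113
merge 20/113 + 22/113 → 42/113
merge 34/113 + 37/113 → 71/113
merge 42/113 + 71/113 → 1
L = 20/113 + 22/113 + 34/113 + 37/113 + 42/113 + 71/113 + 1 = 3 bits/symbol.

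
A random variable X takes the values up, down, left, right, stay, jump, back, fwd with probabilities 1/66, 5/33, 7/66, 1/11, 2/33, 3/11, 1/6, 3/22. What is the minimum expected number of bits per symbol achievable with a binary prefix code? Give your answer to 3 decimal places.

2.803 bits/symbol

Repeatedly combine the two least-probable nodes; the expected code length is the sum of the merged weights.
merge 1/66 + 2/33 → 5/66
merge 5/66 + 1/11 → 1/6
merge 7/66 + 3/22 → 8/33
merge 5/33 + 1/6 → 7/22
merge 1/6 + 8/33 → 9/22
merge 3/11 + 7/22 → 13/22
merge 9/22 + 13/22 → 1
L = 5/66 + 1/6 + 8/33 + 7/22 + 9/22 + 13/22 + 1 = 185/66 ≈ 2.803 bits/symbol.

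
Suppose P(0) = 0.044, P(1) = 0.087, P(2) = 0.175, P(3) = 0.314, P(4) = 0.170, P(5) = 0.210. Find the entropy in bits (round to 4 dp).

H = −Σ pᵢ log₂ pᵢ.
−0.044·log₂(0.044) = 0.1983
−0.087·log₂(0.087) = 0.3065
−0.175·log₂(0.175) = 0.4401
−0.314·log₂(0.314) = 0.5247
−0.170·log₂(0.170) = 0.4346
−0.210·log₂(0.210) = 0.4728
Sum ≈ 2.3770 → 2.3770 bits.

2.3770 bits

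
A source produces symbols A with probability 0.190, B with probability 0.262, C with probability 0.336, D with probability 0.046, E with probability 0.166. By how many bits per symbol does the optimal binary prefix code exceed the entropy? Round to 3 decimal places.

Entropy H = −Σ p log₂ p ≈ 2.1246 bits.
Huffman merges: 23/500+83/500→53/250; 19/100+53/250→201/500; 131/500+42/125→299/500; 201/500+299/500→1. L = 553/250 ≈ 2.2120.
L − H = 2.2120 − 2.1246 = 0.087 bits.

0.087 bits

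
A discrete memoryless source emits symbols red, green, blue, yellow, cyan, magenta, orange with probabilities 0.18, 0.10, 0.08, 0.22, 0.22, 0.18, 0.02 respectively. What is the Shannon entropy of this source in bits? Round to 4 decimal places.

2.5883 bits

H = −Σ pᵢ log₂ pᵢ.
−0.18·log₂(0.18) = 0.4453
−0.10·log₂(0.10) = 0.3322
−0.08·log₂(0.08) = 0.2915
−0.22·log₂(0.22) = 0.4806
−0.22·log₂(0.22) = 0.4806
−0.18·log₂(0.18) = 0.4453
−0.02·log₂(0.02) = 0.1129
Sum ≈ 2.5883 → 2.5883 bits.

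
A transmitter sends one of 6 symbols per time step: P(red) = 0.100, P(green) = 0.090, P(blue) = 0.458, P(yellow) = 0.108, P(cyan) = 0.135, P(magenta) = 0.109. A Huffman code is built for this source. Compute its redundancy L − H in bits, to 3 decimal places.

Entropy H = −Σ p log₂ p ≈ 2.2461 bits.
Huffman merges: 9/100+1/10→19/100; 27/250+109/1000→217/1000; 27/200+19/100→13/40; 217/1000+13/40→271/500; 229/500+271/500→1. L = 1137/500 ≈ 2.2740.
L − H = 2.2740 − 2.2461 = 0.028 bits.

0.028 bits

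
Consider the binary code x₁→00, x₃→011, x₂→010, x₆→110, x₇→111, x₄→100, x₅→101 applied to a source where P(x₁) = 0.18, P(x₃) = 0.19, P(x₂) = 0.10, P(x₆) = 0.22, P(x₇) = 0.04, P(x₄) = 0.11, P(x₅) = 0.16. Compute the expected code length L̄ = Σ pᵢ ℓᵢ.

L̄ = Σ pᵢ·ℓᵢ = 0.18·2 + 0.19·3 + 0.10·3 + 0.22·3 + 0.04·3 + 0.11·3 + 0.16·3 = 2.82 bits/symbol.

2.82 bits/symbol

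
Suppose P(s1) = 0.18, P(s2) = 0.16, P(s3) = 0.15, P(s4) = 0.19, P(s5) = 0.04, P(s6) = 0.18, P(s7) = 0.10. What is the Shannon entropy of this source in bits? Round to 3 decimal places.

H = −Σ pᵢ log₂ pᵢ.
−0.18·log₂(0.18) = 0.4453
−0.16·log₂(0.16) = 0.4230
−0.15·log₂(0.15) = 0.4105
−0.19·log₂(0.19) = 0.4552
−0.04·log₂(0.04) = 0.1858
−0.18·log₂(0.18) = 0.4453
−0.10·log₂(0.10) = 0.3322
Sum ≈ 2.6974 → 2.697 bits.

2.697 bits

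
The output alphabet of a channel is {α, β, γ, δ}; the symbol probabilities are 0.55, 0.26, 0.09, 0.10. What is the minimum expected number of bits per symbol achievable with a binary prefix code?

Repeatedly combine the two least-probable nodes; the expected code length is the sum of the merged weights.
merge 9/100 + 1/10 → 19/100
merge 19/100 + 13/50 → 9/20
merge 9/20 + 11/20 → 1
L = 19/100 + 9/20 + 1 = 41/25 = 1.64 bits/symbol.

1.64 bits/symbol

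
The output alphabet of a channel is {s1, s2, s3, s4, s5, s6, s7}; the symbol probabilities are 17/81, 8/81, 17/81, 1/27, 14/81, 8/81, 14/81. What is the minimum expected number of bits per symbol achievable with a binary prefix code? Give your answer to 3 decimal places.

2.716 bits/symbol

Repeatedly combine the two least-probable nodes; the expected code length is the sum of the merged weights.
merge 1/27 + 8/81 → 11/81
merge 8/81 + 11/81 → 19/81
merge 14/81 + 14/81 → 28/81
merge 17/81 + 17/81 → 34/81
merge 19/81 + 28/81 → 47/81
merge 34/81 + 47/81 → 1
L = 11/81 + 19/81 + 28/81 + 34/81 + 47/81 + 1 = 220/81 ≈ 2.716 bits/symbol.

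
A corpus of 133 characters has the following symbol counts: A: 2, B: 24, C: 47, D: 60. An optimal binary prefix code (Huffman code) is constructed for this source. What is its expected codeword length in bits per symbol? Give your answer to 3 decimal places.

Probabilities are the counts divided by 133.
Repeatedly combine the two least-probable nodes; the expected code length is the sum of the merged weights.
merge 2/133 + 24/133 → 26/133
merge 26/133 + 47/133 → 73/133
merge 60/133 + 73/133 → 1
L = 26/133 + 73/133 + 1 = 232/133 ≈ 1.744 bits/symbol.

1.744 bits/symbol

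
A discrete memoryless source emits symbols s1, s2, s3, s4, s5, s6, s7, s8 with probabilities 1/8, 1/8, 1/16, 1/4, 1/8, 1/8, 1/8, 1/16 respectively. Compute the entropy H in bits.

2.875 bits

Each probability is a power of 1/2, so log₂(1/p) is an integer.
H = Σ p·log₂(1/p) = 1/8·3 + 1/8·3 + 1/16·4 + 1/4·2 + 1/8·3 + 1/8·3 + 1/8·3 + 1/16·4 = 2.875 bits.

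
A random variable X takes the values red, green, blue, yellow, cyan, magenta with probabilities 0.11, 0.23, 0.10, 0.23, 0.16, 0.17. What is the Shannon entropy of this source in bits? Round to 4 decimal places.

2.5154 bits

H = −Σ pᵢ log₂ pᵢ.
−0.11·log₂(0.11) = 0.3503
−0.23·log₂(0.23) = 0.4877
−0.10·log₂(0.10) = 0.3322
−0.23·log₂(0.23) = 0.4877
−0.16·log₂(0.16) = 0.4230
−0.17·log₂(0.17) = 0.4346
Sum ≈ 2.5154 → 2.5154 bits.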